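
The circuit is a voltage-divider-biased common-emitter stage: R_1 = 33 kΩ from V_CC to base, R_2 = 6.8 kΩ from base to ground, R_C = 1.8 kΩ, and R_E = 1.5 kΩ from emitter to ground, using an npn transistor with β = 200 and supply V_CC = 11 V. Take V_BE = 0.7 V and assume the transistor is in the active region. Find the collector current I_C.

Thevenize the base divider: V_Th = V_CC·R_2/(R_1+R_2) = 11×6.8/39.8 = 1.88 V, R_Th = R_1‖R_2 = 5.64 kΩ.
Base-emitter loop: V_Th = I_B·R_Th + V_BE + (β+1)I_B·R_E, so I_B = (1.88 − 0.7) / (5.64 + 201×1.5) = 0.00384 mA.
I_C = β·I_B = 200×0.00384 = 0.768 mA, and I_E = (β+1)I_B = 0.772 mA.
V_CE = V_CC − I_C·R_C − I_E·R_E = 11 − 0.768×1.8 − 0.772×1.5 = 8.46 V.
V_CE = 8.46 V > 0.2 V confirms active-region operation.

I_C ≈ 0.77 mA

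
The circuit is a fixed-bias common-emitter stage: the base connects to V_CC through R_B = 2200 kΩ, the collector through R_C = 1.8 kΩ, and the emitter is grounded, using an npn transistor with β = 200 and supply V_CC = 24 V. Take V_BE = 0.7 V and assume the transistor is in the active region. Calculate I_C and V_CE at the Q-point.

I_C ≈ 2.1 mA, V_CE ≈ 20 V

Base loop: V_CC = I_B·R_B + V_BE, so I_B = (24 − 0.7)/2200 kΩ = 0.0106 mA.
In the active region I_C = β·I_B = 200 × 0.0106 = 2.12 mA.
Collector loop: V_CE = V_CC − I_C·R_C = 24 − 2.12×1.8 = 20.2 V.
Since V_CE = 20.2 V > V_CE(sat) ≈ 0.2 V, the transistor is in the active region as assumed.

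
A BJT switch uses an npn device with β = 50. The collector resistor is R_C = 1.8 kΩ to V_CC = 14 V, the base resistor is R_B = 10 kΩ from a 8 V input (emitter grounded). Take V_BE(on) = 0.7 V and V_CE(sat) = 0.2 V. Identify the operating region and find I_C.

Assume active: I_B = (8 − 0.7)/10 = 0.73 mA, giving I_C = β·I_B = 36.5 mA.
But then V_CE = 14 − 36.5×1.8 = -51.7 V < V_CE(sat) = 0.2 V — impossible in the active region.
So the transistor is saturated. With V_CE = 0.2 V, I_C = (V_CC − 0.2)/R_C = 13.8/1.8 = 7.67 mA.
Check: β·I_B = 36.5 mA > I_C = 7.67 mA, confirming saturation.

saturation; I_C ≈ 7.7 mA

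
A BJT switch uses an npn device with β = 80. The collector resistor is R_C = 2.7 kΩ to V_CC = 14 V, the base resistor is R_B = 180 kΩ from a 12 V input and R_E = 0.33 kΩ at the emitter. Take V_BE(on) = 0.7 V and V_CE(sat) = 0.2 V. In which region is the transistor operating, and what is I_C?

Assume active. Base-emitter loop: I_B = (V_BB − V_BE)/(R_B + (β+1)R_E) = (12 − 0.7)/(180 + 81×0.33) = 0.0547 mA.
I_C = β·I_B = 80×0.0547 = 4.37 mA.
V_CE = V_CC − I_C·R_C − I_E·R_E = 14 − 4.37×2.7 − 4.43×0.33 = 0.732 V > V_CE(sat), so the active-region assumption holds.

active; I_C ≈ 4.4 mA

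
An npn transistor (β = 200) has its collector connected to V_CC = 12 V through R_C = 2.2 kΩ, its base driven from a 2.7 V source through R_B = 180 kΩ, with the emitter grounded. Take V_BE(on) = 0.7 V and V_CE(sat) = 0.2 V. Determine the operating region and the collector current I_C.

active; I_C ≈ 2.2 mA

Assume active. Base-emitter loop: I_B = (V_BB − V_BE)/R_B = (2.7 − 0.7)/180 = 0.0111 mA.
I_C = β·I_B = 200×0.0111 = 2.22 mA.
V_CE = V_CC − I_C·R_C = 12 − 2.22×2.2 = 7.11 V > V_CE(sat), so the active-region assumption holds.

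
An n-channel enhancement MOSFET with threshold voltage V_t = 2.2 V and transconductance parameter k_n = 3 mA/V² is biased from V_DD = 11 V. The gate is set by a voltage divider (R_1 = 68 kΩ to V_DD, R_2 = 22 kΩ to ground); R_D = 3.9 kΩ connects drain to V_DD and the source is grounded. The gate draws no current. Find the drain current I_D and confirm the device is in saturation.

V_G = V_DD·R_2/(R_1+R_2) = 11×22/90 = 2.69 V. With the source grounded, V_GS = V_G = 2.69 V.
Assume saturation: I_D = (k_n/2)(V_GS − V_t)² = (3/2)×(2.69 − 2.2)² = 1.5×0.489² = 0.359 mA.
V_DS = V_DD − I_D·R_D = 11 − 0.359×3.9 = 9.6 V.
Saturation requires V_DS ≥ V_GS − V_t = 0.489 V; 9.6 ≥ 0.489 ✓.

I_D ≈ 0.36 mA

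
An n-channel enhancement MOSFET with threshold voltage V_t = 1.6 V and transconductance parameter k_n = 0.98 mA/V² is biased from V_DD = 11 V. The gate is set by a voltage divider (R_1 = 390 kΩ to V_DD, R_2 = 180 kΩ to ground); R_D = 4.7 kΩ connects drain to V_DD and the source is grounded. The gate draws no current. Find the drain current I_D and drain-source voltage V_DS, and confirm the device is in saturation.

I_D ≈ 1.7 mA, V_DS ≈ 2.9 V

V_G = V_DD·R_2/(R_1+R_2) = 11×180/570 = 3.47 V. With the source grounded, V_GS = V_G = 3.47 V.
Assume saturation: I_D = (k_n/2)(V_GS − V_t)² = (0.98/2)×(3.47 − 1.6)² = 0.49×1.87² = 1.72 mA.
V_DS = V_DD − I_D·R_D = 11 − 1.72×4.7 = 2.91 V.
Saturation requires V_DS ≥ V_GS − V_t = 1.87 V; 2.91 ≥ 1.87 ✓.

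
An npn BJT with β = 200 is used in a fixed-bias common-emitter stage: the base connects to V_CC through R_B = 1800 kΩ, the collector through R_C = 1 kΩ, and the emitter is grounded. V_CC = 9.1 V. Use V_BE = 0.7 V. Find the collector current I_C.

Base loop: V_CC = I_B·R_B + V_BE, so I_B = (9.1 − 0.7)/1800 kΩ = 0.00467 mA.
In the active region I_C = β·I_B = 200 × 0.00467 = 0.933 mA.
Collector loop: V_CE = V_CC − I_C·R_C = 9.1 − 0.933×1 = 8.17 V.
Since V_CE = 8.17 V > V_CE(sat) ≈ 0.2 V, the transistor is in the active region as assumed.

I_C ≈ 0.93 mA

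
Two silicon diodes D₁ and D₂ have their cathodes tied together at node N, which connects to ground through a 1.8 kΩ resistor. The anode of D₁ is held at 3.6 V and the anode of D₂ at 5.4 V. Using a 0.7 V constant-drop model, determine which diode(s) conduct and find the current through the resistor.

Only D₂ conducts; I_R ≈ 2.6 mA

Assume both conduct. Then node N would need to be at both 3.6−0.7 = 2.9 V and 5.4−0.7 = 4.7 V, which is impossible.
Assume only D₂ conducts: V_N = 5.4 − 0.7 = 4.7 V, so I_R = 4.7/1.8 = 2.61 mA.
Check D₁: its anode-to-cathode voltage is 3.6 − 4.7 = -1.1 V < 0.7 V, so it is off. The assumption is consistent.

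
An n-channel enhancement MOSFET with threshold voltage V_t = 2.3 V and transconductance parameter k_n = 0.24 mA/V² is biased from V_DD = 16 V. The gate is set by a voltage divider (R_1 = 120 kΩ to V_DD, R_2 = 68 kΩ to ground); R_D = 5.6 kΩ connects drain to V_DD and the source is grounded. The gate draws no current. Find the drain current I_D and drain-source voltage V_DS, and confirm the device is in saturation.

V_G = V_DD·R_2/(R_1+R_2) = 16×68/188 = 5.79 V. With the source grounded, V_GS = V_G = 5.79 V.
Assume saturation: I_D = (k_n/2)(V_GS − V_t)² = (0.24/2)×(5.79 − 2.3)² = 0.12×3.49² = 1.46 mA.
V_DS = V_DD − I_D·R_D = 16 − 1.46×5.6 = 7.83 V.
Saturation requires V_DS ≥ V_GS − V_t = 3.49 V; 7.83 ≥ 3.49 ✓.

I_D ≈ 1.5 mA, V_DS ≈ 7.8 V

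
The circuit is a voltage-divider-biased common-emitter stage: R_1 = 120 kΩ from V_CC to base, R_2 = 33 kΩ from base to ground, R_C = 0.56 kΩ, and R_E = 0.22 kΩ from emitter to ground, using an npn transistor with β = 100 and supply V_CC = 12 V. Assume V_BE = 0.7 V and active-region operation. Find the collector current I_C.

Thevenize the base divider: V_Th = V_CC·R_2/(R_1+R_2) = 12×33/153 = 2.59 V, R_Th = R_1‖R_2 = 25.9 kΩ.
Base-emitter loop: V_Th = I_B·R_Th + V_BE + (β+1)I_B·R_E, so I_B = (2.59 − 0.7) / (25.9 + 101×0.22) = 0.0393 mA.
I_C = β·I_B = 100×0.0393 = 3.93 mA, and I_E = (β+1)I_B = 3.96 mA.
V_CE = V_CC − I_C·R_C − I_E·R_E = 12 − 3.93×0.56 − 3.96×0.22 = 8.93 V.
V_CE = 8.93 V > 0.2 V confirms active-region operation.

I_C ≈ 3.9 mA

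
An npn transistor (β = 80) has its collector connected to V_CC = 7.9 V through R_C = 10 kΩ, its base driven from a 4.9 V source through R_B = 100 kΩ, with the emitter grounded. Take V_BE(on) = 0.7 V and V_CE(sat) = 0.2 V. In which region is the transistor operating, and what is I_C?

saturation; I_C ≈ 0.77 mA

Assume active: I_B = (4.9 − 0.7)/100 = 0.042 mA, giving I_C = β·I_B = 3.36 mA.
But then V_CE = 7.9 − 3.36×10 = -25.7 V < V_CE(sat) = 0.2 V — impossible in the active region.
So the transistor is saturated. With V_CE = 0.2 V, I_C = (V_CC − 0.2)/R_C = 7.7/10 = 0.77 mA.
Check: β·I_B = 3.36 mA > I_C = 0.77 mA, confirming saturation.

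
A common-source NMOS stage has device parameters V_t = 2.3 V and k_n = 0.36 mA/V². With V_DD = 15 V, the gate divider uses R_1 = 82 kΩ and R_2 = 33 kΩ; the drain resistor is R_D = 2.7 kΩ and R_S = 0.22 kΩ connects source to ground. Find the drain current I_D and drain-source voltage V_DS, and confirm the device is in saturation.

I_D ≈ 0.63 mA, V_DS ≈ 13 V

V_G = V_DD·R_2/(R_1+R_2) = 15×33/115 = 4.3 V.
Assume saturation: I_D = (k_n/2)(V_GS − V_t)² with V_GS = V_G − I_D·R_S = 4.3 − 0.22·I_D.
Substituting gives 0.00871·I_D² − 1.16·I_D + 0.723 = 0, with roots I_D = 0.627 or 132 mA.
The root I_D = 132 mA gives V_GS = -24.8 V ≤ V_t, so take I_D = 0.627 mA.
Then V_GS = 4.17 V and V_DS = V_DD − I_D(R_D+R_S) = 15 − 0.627×2.92 = 13.2 V.
Saturation requires V_DS ≥ V_GS − V_t = 1.87 V; 13.2 ≥ 1.87 ✓.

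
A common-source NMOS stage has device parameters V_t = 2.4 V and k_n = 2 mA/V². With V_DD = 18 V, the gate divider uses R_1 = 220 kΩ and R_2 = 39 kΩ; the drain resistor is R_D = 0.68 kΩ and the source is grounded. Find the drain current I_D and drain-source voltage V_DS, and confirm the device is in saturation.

I_D ≈ 0.096 mA, V_DS ≈ 18 V

V_G = V_DD·R_2/(R_1+R_2) = 18×39/259 = 2.71 V. With the source grounded, V_GS = V_G = 2.71 V.
Assume saturation: I_D = (k_n/2)(V_GS − V_t)² = (2/2)×(2.71 − 2.4)² = 1×0.31² = 0.0964 mA.
V_DS = V_DD − I_D·R_D = 18 − 0.0964×0.68 = 17.9 V.
Saturation requires V_DS ≥ V_GS − V_t = 0.31 V; 17.9 ≥ 0.31 ✓.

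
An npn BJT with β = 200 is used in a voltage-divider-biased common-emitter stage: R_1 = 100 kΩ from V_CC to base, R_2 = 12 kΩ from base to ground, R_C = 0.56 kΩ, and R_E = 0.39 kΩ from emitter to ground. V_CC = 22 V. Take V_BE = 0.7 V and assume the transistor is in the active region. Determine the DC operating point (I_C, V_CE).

I_C ≈ 3.7 mA, V_CE ≈ 18 V

Thevenize the base divider: V_Th = V_CC·R_2/(R_1+R_2) = 22×12/112 = 2.36 V, R_Th = R_1‖R_2 = 10.7 kΩ.
Base-emitter loop: V_Th = I_B·R_Th + V_BE + (β+1)I_B·R_E, so I_B = (2.36 − 0.7) / (10.7 + 201×0.39) = 0.0186 mA.
I_C = β·I_B = 200×0.0186 = 3.72 mA, and I_E = (β+1)I_B = 3.74 mA.
V_CE = V_CC − I_C·R_C − I_E·R_E = 22 − 3.72×0.56 − 3.74×0.39 = 18.5 V.
V_CE = 18.5 V > 0.2 V confirms active-region operation.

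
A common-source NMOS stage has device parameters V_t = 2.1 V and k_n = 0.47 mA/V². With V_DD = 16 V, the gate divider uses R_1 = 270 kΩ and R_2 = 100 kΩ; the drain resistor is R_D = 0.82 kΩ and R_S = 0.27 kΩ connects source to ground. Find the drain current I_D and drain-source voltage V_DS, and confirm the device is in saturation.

I_D ≈ 0.92 mA, V_DS ≈ 15 V

V_G = V_DD·R_2/(R_1+R_2) = 16×100/370 = 4.32 V.
Assume saturation: I_D = (k_n/2)(V_GS − V_t)² with V_GS = V_G − I_D·R_S = 4.32 − 0.27·I_D.
Substituting gives 0.0171·I_D² − 1.28·I_D + 1.16 = 0, with roots I_D = 0.918 or 73.9 mA.
The root I_D = 73.9 mA gives V_GS = -15.6 V ≤ V_t, so take I_D = 0.918 mA.
Then V_GS = 4.08 V and V_DS = V_DD − I_D(R_D+R_S) = 16 − 0.918×1.09 = 15 V.
Saturation requires V_DS ≥ V_GS − V_t = 1.98 V; 15 ≥ 1.98 ✓.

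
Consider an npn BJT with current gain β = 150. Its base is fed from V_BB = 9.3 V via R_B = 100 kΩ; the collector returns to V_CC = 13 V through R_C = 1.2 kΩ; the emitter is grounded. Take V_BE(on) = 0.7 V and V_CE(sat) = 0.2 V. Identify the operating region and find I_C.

saturation; I_C ≈ 11 mA

Assume active: I_B = (9.3 − 0.7)/100 = 0.086 mA, giving I_C = β·I_B = 12.9 mA.
But then V_CE = 13 − 12.9×1.2 = -2.48 V < V_CE(sat) = 0.2 V — impossible in the active region.
So the transistor is saturated. With V_CE = 0.2 V, I_C = (V_CC − 0.2)/R_C = 12.8/1.2 = 10.7 mA.
Check: β·I_B = 12.9 mA > I_C = 10.7 mA, confirming saturation.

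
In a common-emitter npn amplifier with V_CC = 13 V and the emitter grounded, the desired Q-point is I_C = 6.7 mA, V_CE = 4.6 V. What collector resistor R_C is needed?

R_C ≈ 1.3 kΩ

Collector loop: V_CC = I_C·R_C + V_CE.
R_C = (V_CC − V_CE)/I_C = (13 − 4.6)/6.7 = 1.25 kΩ.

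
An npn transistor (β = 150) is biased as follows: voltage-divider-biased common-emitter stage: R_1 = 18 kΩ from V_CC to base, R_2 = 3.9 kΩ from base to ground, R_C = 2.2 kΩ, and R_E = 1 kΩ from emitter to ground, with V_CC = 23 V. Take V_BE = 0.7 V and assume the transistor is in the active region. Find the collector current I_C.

Thevenize the base divider: V_Th = V_CC·R_2/(R_1+R_2) = 23×3.9/21.9 = 4.1 V, R_Th = R_1‖R_2 = 3.21 kΩ.
Base-emitter loop: V_Th = I_B·R_Th + V_BE + (β+1)I_B·R_E, so I_B = (4.1 − 0.7) / (3.21 + 151×1) = 0.022 mA.
I_C = β·I_B = 150×0.022 = 3.3 mA, and I_E = (β+1)I_B = 3.33 mA.
V_CE = V_CC − I_C·R_C − I_E·R_E = 23 − 3.3×2.2 − 3.33×1 = 12.4 V.
V_CE = 12.4 V > 0.2 V confirms active-region operation.

I_C ≈ 3.3 mA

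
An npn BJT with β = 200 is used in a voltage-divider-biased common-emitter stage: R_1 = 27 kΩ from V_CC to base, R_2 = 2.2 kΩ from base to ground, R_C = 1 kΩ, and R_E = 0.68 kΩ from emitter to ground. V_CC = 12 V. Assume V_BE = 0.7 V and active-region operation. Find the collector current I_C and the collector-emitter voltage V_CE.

I_C ≈ 0.29 mA, V_CE ≈ 12 V

Thevenize the base divider: V_Th = V_CC·R_2/(R_1+R_2) = 12×2.2/29.2 = 0.904 V, R_Th = R_1‖R_2 = 2.03 kΩ.
Base-emitter loop: V_Th = I_B·R_Th + V_BE + (β+1)I_B·R_E, so I_B = (0.904 − 0.7) / (2.03 + 201×0.68) = 0.00147 mA.
I_C = β·I_B = 200×0.00147 = 0.294 mA, and I_E = (β+1)I_B = 0.296 mA.
V_CE = V_CC − I_C·R_C − I_E·R_E = 12 − 0.294×1 − 0.296×0.68 = 11.5 V.
V_CE = 11.5 V > 0.2 V confirms active-region operation.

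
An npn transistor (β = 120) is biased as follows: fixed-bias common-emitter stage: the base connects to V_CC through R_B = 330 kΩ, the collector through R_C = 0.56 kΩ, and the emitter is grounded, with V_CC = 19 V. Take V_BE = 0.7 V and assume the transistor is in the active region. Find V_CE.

Base loop: V_CC = I_B·R_B + V_BE, so I_B = (19 − 0.7)/330 kΩ = 0.0555 mA.
In the active region I_C = β·I_B = 120 × 0.0555 = 6.65 mA.
Collector loop: V_CE = V_CC − I_C·R_C = 19 − 6.65×0.56 = 15.3 V.
Since V_CE = 15.3 V > V_CE(sat) ≈ 0.2 V, the transistor is in the active region as assumed.

V_CE ≈ 15 V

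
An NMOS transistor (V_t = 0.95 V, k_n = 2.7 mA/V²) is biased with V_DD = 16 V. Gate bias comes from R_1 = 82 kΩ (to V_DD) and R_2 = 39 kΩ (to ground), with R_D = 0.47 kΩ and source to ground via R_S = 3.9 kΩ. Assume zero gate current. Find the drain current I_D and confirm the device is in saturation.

I_D ≈ 0.87 mA

V_G = V_DD·R_2/(R_1+R_2) = 16×39/121 = 5.16 V.
Assume saturation: I_D = (k_n/2)(V_GS − V_t)² with V_GS = V_G − I_D·R_S = 5.16 − 3.9·I_D.
Substituting gives 20.5·I_D² − 45.3·I_D + 23.9 = 0, with roots I_D = 0.873 or 1.33 mA.
The root I_D = 1.33 mA gives V_GS = -0.0439 V ≤ V_t, so take I_D = 0.873 mA.
Then V_GS = 1.75 V and V_DS = V_DD − I_D(R_D+R_S) = 16 − 0.873×4.37 = 12.2 V.
Saturation requires V_DS ≥ V_GS − V_t = 0.804 V; 12.2 ≥ 0.804 ✓.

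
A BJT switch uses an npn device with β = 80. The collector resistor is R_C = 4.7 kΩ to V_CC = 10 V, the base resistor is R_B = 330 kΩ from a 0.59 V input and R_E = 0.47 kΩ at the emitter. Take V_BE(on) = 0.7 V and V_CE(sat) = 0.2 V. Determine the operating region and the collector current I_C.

cutoff; I_C ≈ 0

V_BB = 0.59 V ≤ V_BE(on) = 0.7 V, so the base-emitter junction is not forward biased.
The transistor is in cutoff: I_B = I_C = 0.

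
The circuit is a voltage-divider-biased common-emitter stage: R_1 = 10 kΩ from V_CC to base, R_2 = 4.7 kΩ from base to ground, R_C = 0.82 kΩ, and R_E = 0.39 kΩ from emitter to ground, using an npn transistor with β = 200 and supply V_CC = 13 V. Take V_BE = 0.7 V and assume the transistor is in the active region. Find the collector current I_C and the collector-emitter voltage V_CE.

I_C ≈ 8.5 mA, V_CE ≈ 2.7 V

Thevenize the base divider: V_Th = V_CC·R_2/(R_1+R_2) = 13×4.7/14.7 = 4.16 V, R_Th = R_1‖R_2 = 3.2 kΩ.
Base-emitter loop: V_Th = I_B·R_Th + V_BE + (β+1)I_B·R_E, so I_B = (4.16 − 0.7) / (3.2 + 201×0.39) = 0.0424 mA.
I_C = β·I_B = 200×0.0424 = 8.47 mA, and I_E = (β+1)I_B = 8.52 mA.
V_CE = V_CC − I_C·R_C − I_E·R_E = 13 − 8.47×0.82 − 8.52×0.39 = 2.73 V.
V_CE = 2.73 V > 0.2 V confirms active-region operation.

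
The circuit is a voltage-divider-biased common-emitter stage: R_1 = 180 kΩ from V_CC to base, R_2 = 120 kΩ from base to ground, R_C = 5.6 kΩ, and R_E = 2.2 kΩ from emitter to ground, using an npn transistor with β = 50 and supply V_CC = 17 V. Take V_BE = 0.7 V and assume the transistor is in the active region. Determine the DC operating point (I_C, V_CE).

I_C ≈ 1.7 mA, V_CE ≈ 4 V

Thevenize the base divider: V_Th = V_CC·R_2/(R_1+R_2) = 17×120/300 = 6.8 V, R_Th = R_1‖R_2 = 72 kΩ.
Base-emitter loop: V_Th = I_B·R_Th + V_BE + (β+1)I_B·R_E, so I_B = (6.8 − 0.7) / (72 + 51×2.2) = 0.0331 mA.
I_C = β·I_B = 50×0.0331 = 1.66 mA, and I_E = (β+1)I_B = 1.69 mA.
V_CE = V_CC − I_C·R_C − I_E·R_E = 17 − 1.66×5.6 − 1.69×2.2 = 4.01 V.
V_CE = 4.01 V > 0.2 V confirms active-region operation.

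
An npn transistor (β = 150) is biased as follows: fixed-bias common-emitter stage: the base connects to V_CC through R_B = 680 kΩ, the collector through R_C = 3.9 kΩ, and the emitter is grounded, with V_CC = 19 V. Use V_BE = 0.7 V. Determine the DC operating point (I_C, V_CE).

I_C ≈ 4 mA, V_CE ≈ 3.3 V

Base loop: V_CC = I_B·R_B + V_BE, so I_B = (19 − 0.7)/680 kΩ = 0.0269 mA.
In the active region I_C = β·I_B = 150 × 0.0269 = 4.04 mA.
Collector loop: V_CE = V_CC − I_C·R_C = 19 − 4.04×3.9 = 3.26 V.
Since V_CE = 3.26 V > V_CE(sat) ≈ 0.2 V, the transistor is in the active region as assumed.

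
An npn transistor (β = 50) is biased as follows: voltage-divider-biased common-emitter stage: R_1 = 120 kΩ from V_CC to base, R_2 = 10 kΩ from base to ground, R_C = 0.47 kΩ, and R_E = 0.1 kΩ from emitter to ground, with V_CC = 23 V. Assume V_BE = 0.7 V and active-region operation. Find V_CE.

V_CE ≈ 21 V

Thevenize the base divider: V_Th = V_CC·R_2/(R_1+R_2) = 23×10/130 = 1.77 V, R_Th = R_1‖R_2 = 9.23 kΩ.
Base-emitter loop: V_Th = I_B·R_Th + V_BE + (β+1)I_B·R_E, so I_B = (1.77 − 0.7) / (9.23 + 51×0.1) = 0.0746 mA.
I_C = β·I_B = 50×0.0746 = 3.73 mA, and I_E = (β+1)I_B = 3.81 mA.
V_CE = V_CC − I_C·R_C − I_E·R_E = 23 − 3.73×0.47 − 3.81×0.1 = 20.9 V.
V_CE = 20.9 V > 0.2 V confirms active-region operation.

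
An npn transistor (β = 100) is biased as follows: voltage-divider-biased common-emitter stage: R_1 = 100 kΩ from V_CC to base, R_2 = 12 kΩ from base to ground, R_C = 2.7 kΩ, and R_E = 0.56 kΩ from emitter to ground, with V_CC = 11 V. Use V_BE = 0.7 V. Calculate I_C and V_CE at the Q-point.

I_C ≈ 0.71 mA, V_CE ≈ 8.7 V

Thevenize the base divider: V_Th = V_CC·R_2/(R_1+R_2) = 11×12/112 = 1.18 V, R_Th = R_1‖R_2 = 10.7 kΩ.
Base-emitter loop: V_Th = I_B·R_Th + V_BE + (β+1)I_B·R_E, so I_B = (1.18 − 0.7) / (10.7 + 101×0.56) = 0.00711 mA.
I_C = β·I_B = 100×0.00711 = 0.711 mA, and I_E = (β+1)I_B = 0.718 mA.
V_CE = V_CC − I_C·R_C − I_E·R_E = 11 − 0.711×2.7 − 0.718×0.56 = 8.68 V.
V_CE = 8.68 V > 0.2 V confirms active-region operation.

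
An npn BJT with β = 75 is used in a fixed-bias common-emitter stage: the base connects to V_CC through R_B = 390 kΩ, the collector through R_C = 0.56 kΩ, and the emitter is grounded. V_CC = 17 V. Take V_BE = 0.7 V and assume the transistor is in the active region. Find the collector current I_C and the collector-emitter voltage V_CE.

I_C ≈ 3.1 mA, V_CE ≈ 15 V

Base loop: V_CC = I_B·R_B + V_BE, so I_B = (17 − 0.7)/390 kΩ = 0.0418 mA.
In the active region I_C = β·I_B = 75 × 0.0418 = 3.13 mA.
Collector loop: V_CE = V_CC − I_C·R_C = 17 − 3.13×0.56 = 15.2 V.
Since V_CE = 15.2 V > V_CE(sat) ≈ 0.2 V, the transistor is in the active region as assumed.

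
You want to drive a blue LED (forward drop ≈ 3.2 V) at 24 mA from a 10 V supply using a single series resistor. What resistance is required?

The resistor drops V_S − V_D = 10 − 3.2 = 6.8 V at 24 mA.
R = 6.8 V / 24 mA = 0.283 kΩ.

R ≈ 0.28 kΩ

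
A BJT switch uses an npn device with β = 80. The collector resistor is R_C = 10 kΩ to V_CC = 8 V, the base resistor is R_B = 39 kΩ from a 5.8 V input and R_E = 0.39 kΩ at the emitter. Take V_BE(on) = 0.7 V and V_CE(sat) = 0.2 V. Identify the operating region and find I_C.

Assume active: I_B = (5.8 − 0.7)/(39 + 81×0.39) = 0.0722 mA, I_C = β·I_B = 5.78 mA.
Then V_CE = 8 − 5.78×10 − 5.85×0.39 = -52.1 V < 0.2 V — the active assumption fails.
Re-solve with V_CE = 0.2 V. KCL at the emitter: V_E/R_E = (V_BB−0.7−V_E)/R_B + (V_CC−0.2−V_E)/R_C, giving V_E = 0.339 V.
I_C = (V_CC − 0.2 − V_E)/R_C = (7.8 − 0.339)/10 = 0.746 mA.
Check: I_B = (5.1 − 0.339)/39 = 0.122 mA, and β·I_B = 9.77 mA > I_C, confirming saturation.

saturation; I_C ≈ 0.75 mA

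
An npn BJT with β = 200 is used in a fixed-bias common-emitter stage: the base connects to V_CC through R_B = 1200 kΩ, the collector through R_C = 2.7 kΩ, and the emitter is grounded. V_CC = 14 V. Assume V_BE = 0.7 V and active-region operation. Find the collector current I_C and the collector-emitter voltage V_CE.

I_C ≈ 2.2 mA, V_CE ≈ 8 V

Base loop: V_CC = I_B·R_B + V_BE, so I_B = (14 − 0.7)/1200 kΩ = 0.0111 mA.
In the active region I_C = β·I_B = 200 × 0.0111 = 2.22 mA.
Collector loop: V_CE = V_CC − I_C·R_C = 14 − 2.22×2.7 = 8.02 V.
Since V_CE = 8.02 V > V_CE(sat) ≈ 0.2 V, the transistor is in the active region as assumed.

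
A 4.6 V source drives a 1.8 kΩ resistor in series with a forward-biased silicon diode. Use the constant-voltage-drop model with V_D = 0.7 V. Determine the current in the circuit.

KVL around the loop: 4.6 = V_D + I·R = 0.7 + I × 1.8 kΩ.
So I = (4.6 − 0.7) / 1.8 kΩ = 3.9 / 1.8 = 2.17 mA.

I ≈ 2.2 mA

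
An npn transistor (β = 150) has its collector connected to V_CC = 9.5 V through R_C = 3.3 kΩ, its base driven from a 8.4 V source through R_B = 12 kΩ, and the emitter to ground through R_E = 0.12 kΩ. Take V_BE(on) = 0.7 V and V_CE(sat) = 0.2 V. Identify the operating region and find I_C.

Assume active: I_B = (8.4 − 0.7)/(12 + 151×0.12) = 0.256 mA, I_C = β·I_B = 38.3 mA.
Then V_CE = 9.5 − 38.3×3.3 − 38.6×0.12 = -122 V < 0.2 V — the active assumption fails.
Re-solve with V_CE = 0.2 V. KCL at the emitter: V_E/R_E = (V_BB−0.7−V_E)/R_B + (V_CC−0.2−V_E)/R_C, giving V_E = 0.397 V.
I_C = (V_CC − 0.2 − V_E)/R_C = (9.3 − 0.397)/3.3 = 2.7 mA.
Check: I_B = (7.7 − 0.397)/12 = 0.609 mA, and β·I_B = 91.3 mA > I_C, confirming saturation.

saturation; I_C ≈ 2.7 mA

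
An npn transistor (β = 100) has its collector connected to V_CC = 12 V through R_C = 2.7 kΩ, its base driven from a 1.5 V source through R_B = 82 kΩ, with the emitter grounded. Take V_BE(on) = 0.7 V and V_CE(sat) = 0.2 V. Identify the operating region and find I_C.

Assume active. Base-emitter loop: I_B = (V_BB − V_BE)/R_B = (1.5 − 0.7)/82 = 0.00976 mA.
I_C = β·I_B = 100×0.00976 = 0.976 mA.
V_CE = V_CC − I_C·R_C = 12 − 0.976×2.7 = 9.37 V > V_CE(sat), so the active-region assumption holds.

active; I_C ≈ 0.98 mA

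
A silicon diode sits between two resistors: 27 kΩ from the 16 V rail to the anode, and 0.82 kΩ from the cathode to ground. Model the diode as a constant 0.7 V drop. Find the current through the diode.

I ≈ 0.55 mA

The two resistors are in series with the diode, so KVL gives 16 = I·27 + 0.7 + I·0.82.
I = (16 − 0.7) / (27 + 0.82) kΩ = 15.3 / 27.8 = 0.55 mA.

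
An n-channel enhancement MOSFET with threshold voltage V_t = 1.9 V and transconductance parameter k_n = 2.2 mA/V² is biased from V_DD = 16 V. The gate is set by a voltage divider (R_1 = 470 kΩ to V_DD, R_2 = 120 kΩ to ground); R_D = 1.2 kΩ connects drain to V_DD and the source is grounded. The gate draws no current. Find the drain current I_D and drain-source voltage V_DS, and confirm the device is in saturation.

V_G = V_DD·R_2/(R_1+R_2) = 16×120/590 = 3.25 V. With the source grounded, V_GS = V_G = 3.25 V.
Assume saturation: I_D = (k_n/2)(V_GS − V_t)² = (2.2/2)×(3.25 − 1.9)² = 1.1×1.35² = 2.02 mA.
V_DS = V_DD − I_D·R_D = 16 − 2.02×1.2 = 13.6 V.
Saturation requires V_DS ≥ V_GS − V_t = 1.35 V; 13.6 ≥ 1.35 ✓.

I_D ≈ 2 mA, V_DS ≈ 14 V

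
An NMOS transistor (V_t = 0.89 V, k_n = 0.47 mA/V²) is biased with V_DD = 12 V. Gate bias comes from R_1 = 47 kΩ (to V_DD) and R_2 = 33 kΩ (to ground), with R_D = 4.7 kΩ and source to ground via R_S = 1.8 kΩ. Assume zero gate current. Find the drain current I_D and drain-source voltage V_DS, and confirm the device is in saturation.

V_G = V_DD·R_2/(R_1+R_2) = 12×33/80 = 4.95 V.
Assume saturation: I_D = (k_n/2)(V_GS − V_t)² with V_GS = V_G − I_D·R_S = 4.95 − 1.8·I_D.
Substituting gives 0.761·I_D² − 4.43·I_D + 3.87 = 0, with roots I_D = 1.07 or 4.75 mA.
The root I_D = 4.75 mA gives V_GS = -3.61 V ≤ V_t, so take I_D = 1.07 mA.
Then V_GS = 3.02 V and V_DS = V_DD − I_D(R_D+R_S) = 12 − 1.07×6.5 = 5.04 V.
Saturation requires V_DS ≥ V_GS − V_t = 2.13 V; 5.04 ≥ 2.13 ✓.

I_D ≈ 1.1 mA, V_DS ≈ 5 V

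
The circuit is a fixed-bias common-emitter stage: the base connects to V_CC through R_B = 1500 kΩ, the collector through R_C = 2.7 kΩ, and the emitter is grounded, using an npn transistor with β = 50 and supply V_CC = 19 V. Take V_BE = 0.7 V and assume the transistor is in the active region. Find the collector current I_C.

Base loop: V_CC = I_B·R_B + V_BE, so I_B = (19 − 0.7)/1500 kΩ = 0.0122 mA.
In the active region I_C = β·I_B = 50 × 0.0122 = 0.61 mA.
Collector loop: V_CE = V_CC − I_C·R_C = 19 − 0.61×2.7 = 17.4 V.
Since V_CE = 17.4 V > V_CE(sat) ≈ 0.2 V, the transistor is in the active region as assumed.

I_C ≈ 0.61 mA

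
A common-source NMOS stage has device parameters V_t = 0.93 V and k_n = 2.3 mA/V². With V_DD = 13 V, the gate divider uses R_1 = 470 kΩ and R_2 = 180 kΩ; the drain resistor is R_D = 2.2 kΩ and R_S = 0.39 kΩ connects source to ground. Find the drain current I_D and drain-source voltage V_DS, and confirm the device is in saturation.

V_G = V_DD·R_2/(R_1+R_2) = 13×180/650 = 3.6 V.
Assume saturation: I_D = (k_n/2)(V_GS − V_t)² with V_GS = V_G − I_D·R_S = 3.6 − 0.39·I_D.
Substituting gives 0.175·I_D² − 3.39·I_D + 8.2 = 0, with roots I_D = 2.83 or 16.6 mA.
The root I_D = 16.6 mA gives V_GS = -2.87 V ≤ V_t, so take I_D = 2.83 mA.
Then V_GS = 2.5 V and V_DS = V_DD − I_D(R_D+R_S) = 13 − 2.83×2.59 = 5.68 V.
Saturation requires V_DS ≥ V_GS − V_t = 1.57 V; 5.68 ≥ 1.57 ✓.

I_D ≈ 2.8 mA, V_DS ≈ 5.7 V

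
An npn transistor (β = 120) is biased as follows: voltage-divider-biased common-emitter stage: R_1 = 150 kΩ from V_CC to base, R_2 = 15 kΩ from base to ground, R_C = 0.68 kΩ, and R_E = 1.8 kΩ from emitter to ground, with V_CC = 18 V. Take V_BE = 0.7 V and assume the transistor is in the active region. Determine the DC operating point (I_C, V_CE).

Thevenize the base divider: V_Th = V_CC·R_2/(R_1+R_2) = 18×15/165 = 1.64 V, R_Th = R_1‖R_2 = 13.6 kΩ.
Base-emitter loop: V_Th = I_B·R_Th + V_BE + (β+1)I_B·R_E, so I_B = (1.64 − 0.7) / (13.6 + 121×1.8) = 0.00405 mA.
I_C = β·I_B = 120×0.00405 = 0.486 mA, and I_E = (β+1)I_B = 0.49 mA.
V_CE = V_CC − I_C·R_C − I_E·R_E = 18 − 0.486×0.68 − 0.49×1.8 = 16.8 V.
V_CE = 16.8 V > 0.2 V confirms active-region operation.

I_C ≈ 0.49 mA, V_CE ≈ 17 V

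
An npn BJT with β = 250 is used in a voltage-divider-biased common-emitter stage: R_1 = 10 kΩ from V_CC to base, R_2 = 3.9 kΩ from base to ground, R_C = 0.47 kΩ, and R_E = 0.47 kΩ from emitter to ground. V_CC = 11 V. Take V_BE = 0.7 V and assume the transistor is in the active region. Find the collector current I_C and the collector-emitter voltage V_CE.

Thevenize the base divider: V_Th = V_CC·R_2/(R_1+R_2) = 11×3.9/13.9 = 3.09 V, R_Th = R_1‖R_2 = 2.81 kΩ.
Base-emitter loop: V_Th = I_B·R_Th + V_BE + (β+1)I_B·R_E, so I_B = (3.09 − 0.7) / (2.81 + 251×0.47) = 0.0198 mA.
I_C = β·I_B = 250×0.0198 = 4.94 mA, and I_E = (β+1)I_B = 4.96 mA.
V_CE = V_CC − I_C·R_C − I_E·R_E = 11 − 4.94×0.47 − 4.96×0.47 = 6.35 V.
V_CE = 6.35 V > 0.2 V confirms active-region operation.

I_C ≈ 4.9 mA, V_CE ≈ 6.3 V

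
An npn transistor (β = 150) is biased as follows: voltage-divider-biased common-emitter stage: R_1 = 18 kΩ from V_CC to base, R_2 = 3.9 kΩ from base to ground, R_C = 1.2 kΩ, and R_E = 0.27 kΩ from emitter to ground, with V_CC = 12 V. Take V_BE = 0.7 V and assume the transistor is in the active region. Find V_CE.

Thevenize the base divider: V_Th = V_CC·R_2/(R_1+R_2) = 12×3.9/21.9 = 2.14 V, R_Th = R_1‖R_2 = 3.21 kΩ.
Base-emitter loop: V_Th = I_B·R_Th + V_BE + (β+1)I_B·R_E, so I_B = (2.14 − 0.7) / (3.21 + 151×0.27) = 0.0327 mA.
I_C = β·I_B = 150×0.0327 = 4.9 mA, and I_E = (β+1)I_B = 4.93 mA.
V_CE = V_CC − I_C·R_C − I_E·R_E = 12 − 4.9×1.2 − 4.93×0.27 = 4.79 V.
V_CE = 4.79 V > 0.2 V confirms active-region operation.

V_CE ≈ 4.8 V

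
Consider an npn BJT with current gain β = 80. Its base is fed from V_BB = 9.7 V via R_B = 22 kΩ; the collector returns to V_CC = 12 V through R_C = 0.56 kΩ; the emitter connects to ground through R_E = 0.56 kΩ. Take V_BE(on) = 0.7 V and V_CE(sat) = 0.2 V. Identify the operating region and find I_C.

saturation; I_C ≈ 10 mA

Assume active: I_B = (9.7 − 0.7)/(22 + 81×0.56) = 0.134 mA, I_C = β·I_B = 10.7 mA.
Then V_CE = 12 − 10.7×0.56 − 10.8×0.56 = -0.0463 V < 0.2 V — the active assumption fails.
Re-solve with V_CE = 0.2 V. KCL at the emitter: V_E/R_E = (V_BB−0.7−V_E)/R_B + (V_CC−0.2−V_E)/R_C, giving V_E = 5.94 V.
I_C = (V_CC − 0.2 − V_E)/R_C = (11.8 − 5.94)/0.56 = 10.5 mA.
Check: I_B = (9 − 5.94)/22 = 0.139 mA, and β·I_B = 11.1 mA > I_C, confirming saturation.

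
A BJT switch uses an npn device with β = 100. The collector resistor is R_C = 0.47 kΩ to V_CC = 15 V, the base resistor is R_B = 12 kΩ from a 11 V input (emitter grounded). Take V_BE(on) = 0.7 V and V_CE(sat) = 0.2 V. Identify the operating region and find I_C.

Assume active: I_B = (11 − 0.7)/12 = 0.858 mA, giving I_C = β·I_B = 85.8 mA.
But then V_CE = 15 − 85.8×0.47 = -25.3 V < V_CE(sat) = 0.2 V — impossible in the active region.
So the transistor is saturated. With V_CE = 0.2 V, I_C = (V_CC − 0.2)/R_C = 14.8/0.47 = 31.5 mA.
Check: β·I_B = 85.8 mA > I_C = 31.5 mA, confirming saturation.

saturation; I_C ≈ 31 mA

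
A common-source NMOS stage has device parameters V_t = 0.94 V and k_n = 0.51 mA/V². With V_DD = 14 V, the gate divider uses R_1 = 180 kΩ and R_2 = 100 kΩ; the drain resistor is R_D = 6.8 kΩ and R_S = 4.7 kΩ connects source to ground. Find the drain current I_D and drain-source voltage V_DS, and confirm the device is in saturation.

I_D ≈ 0.55 mA, V_DS ≈ 7.7 V

V_G = V_DD·R_2/(R_1+R_2) = 14×100/280 = 5 V.
Assume saturation: I_D = (k_n/2)(V_GS − V_t)² with V_GS = V_G − I_D·R_S = 5 − 4.7·I_D.
Substituting gives 5.63·I_D² − 10.7·I_D + 4.2 = 0, with roots I_D = 0.551 or 1.35 mA.
The root I_D = 1.35 mA gives V_GS = -1.36 V ≤ V_t, so take I_D = 0.551 mA.
Then V_GS = 2.41 V and V_DS = V_DD − I_D(R_D+R_S) = 14 − 0.551×11.5 = 7.66 V.
Saturation requires V_DS ≥ V_GS − V_t = 1.47 V; 7.66 ≥ 1.47 ✓.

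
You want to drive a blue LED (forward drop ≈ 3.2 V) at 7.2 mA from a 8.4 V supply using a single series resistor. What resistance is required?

The resistor drops V_S − V_D = 8.4 − 3.2 = 5.2 V at 7.2 mA.
R = 5.2 V / 7.2 mA = 0.722 kΩ.

R ≈ 0.72 kΩ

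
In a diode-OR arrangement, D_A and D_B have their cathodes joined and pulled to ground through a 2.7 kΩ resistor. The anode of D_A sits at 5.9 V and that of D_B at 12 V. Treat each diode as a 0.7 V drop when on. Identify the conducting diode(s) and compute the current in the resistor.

Assume both conduct. Then node N would need to be at both 5.9−0.7 = 5.2 V and 12−0.7 = 11.3 V, which is impossible.
Assume only D_B conducts: V_N = 12 − 0.7 = 11.3 V, so I_R = 11.3/2.7 = 4.19 mA.
Check D_A: its anode-to-cathode voltage is 5.9 − 11.3 = -5.4 V < 0.7 V, so it is off. The assumption is consistent.

Only D_B conducts; I_R ≈ 4.2 mA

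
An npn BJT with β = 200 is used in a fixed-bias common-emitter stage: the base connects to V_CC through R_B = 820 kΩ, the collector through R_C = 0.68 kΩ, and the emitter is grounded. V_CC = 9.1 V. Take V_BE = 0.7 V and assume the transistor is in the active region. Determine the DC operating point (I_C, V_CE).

I_C ≈ 2 mA, V_CE ≈ 7.7 V

Base loop: V_CC = I_B·R_B + V_BE, so I_B = (9.1 − 0.7)/820 kΩ = 0.0102 mA.
In the active region I_C = β·I_B = 200 × 0.0102 = 2.05 mA.
Collector loop: V_CE = V_CC − I_C·R_C = 9.1 − 2.05×0.68 = 7.71 V.
Since V_CE = 7.71 V > V_CE(sat) ≈ 0.2 V, the transistor is in the active region as assumed.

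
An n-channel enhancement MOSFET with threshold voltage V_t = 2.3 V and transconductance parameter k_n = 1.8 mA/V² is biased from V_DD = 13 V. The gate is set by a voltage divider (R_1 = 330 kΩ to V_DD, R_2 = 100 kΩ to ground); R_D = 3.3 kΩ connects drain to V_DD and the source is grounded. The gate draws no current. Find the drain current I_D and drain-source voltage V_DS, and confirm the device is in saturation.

V_G = V_DD·R_2/(R_1+R_2) = 13×100/430 = 3.02 V. With the source grounded, V_GS = V_G = 3.02 V.
Assume saturation: I_D = (k_n/2)(V_GS − V_t)² = (1.8/2)×(3.02 − 2.3)² = 0.9×0.723² = 0.471 mA.
V_DS = V_DD − I_D·R_D = 13 − 0.471×3.3 = 11.4 V.
Saturation requires V_DS ≥ V_GS − V_t = 0.723 V; 11.4 ≥ 0.723 ✓.

I_D ≈ 0.47 mA, V_DS ≈ 11 V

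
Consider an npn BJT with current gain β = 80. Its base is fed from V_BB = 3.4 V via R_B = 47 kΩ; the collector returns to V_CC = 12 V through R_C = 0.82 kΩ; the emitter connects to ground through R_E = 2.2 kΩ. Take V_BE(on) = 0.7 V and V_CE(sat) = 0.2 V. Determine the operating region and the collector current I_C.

Assume active. Base-emitter loop: I_B = (V_BB − V_BE)/(R_B + (β+1)R_E) = (3.4 − 0.7)/(47 + 81×2.2) = 0.012 mA.
I_C = β·I_B = 80×0.012 = 0.959 mA.
V_CE = V_CC − I_C·R_C − I_E·R_E = 12 − 0.959×0.82 − 0.971×2.2 = 9.08 V > V_CE(sat), so the active-region assumption holds.

active; I_C ≈ 0.96 mA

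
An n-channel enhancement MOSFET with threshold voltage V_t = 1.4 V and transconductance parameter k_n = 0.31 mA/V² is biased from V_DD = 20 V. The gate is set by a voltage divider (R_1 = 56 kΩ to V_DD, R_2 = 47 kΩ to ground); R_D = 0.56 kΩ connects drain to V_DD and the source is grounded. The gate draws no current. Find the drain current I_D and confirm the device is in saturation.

I_D ≈ 9.3 mA

V_G = V_DD·R_2/(R_1+R_2) = 20×47/103 = 9.13 V. With the source grounded, V_GS = V_G = 9.13 V.
Assume saturation: I_D = (k_n/2)(V_GS − V_t)² = (0.31/2)×(9.13 − 1.4)² = 0.155×7.73² = 9.25 mA.
V_DS = V_DD − I_D·R_D = 20 − 9.25×0.56 = 14.8 V.
Saturation requires V_DS ≥ V_GS − V_t = 7.73 V; 14.8 ≥ 7.73 ✓.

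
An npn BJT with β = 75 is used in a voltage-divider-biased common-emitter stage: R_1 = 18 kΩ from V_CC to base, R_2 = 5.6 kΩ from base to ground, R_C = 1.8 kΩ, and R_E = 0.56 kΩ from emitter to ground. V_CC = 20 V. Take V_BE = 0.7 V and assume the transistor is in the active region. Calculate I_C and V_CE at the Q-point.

I_C ≈ 6.5 mA, V_CE ≈ 4.7 V

Thevenize the base divider: V_Th = V_CC·R_2/(R_1+R_2) = 20×5.6/23.6 = 4.75 V, R_Th = R_1‖R_2 = 4.27 kΩ.
Base-emitter loop: V_Th = I_B·R_Th + V_BE + (β+1)I_B·R_E, so I_B = (4.75 − 0.7) / (4.27 + 76×0.56) = 0.0864 mA.
I_C = β·I_B = 75×0.0864 = 6.48 mA, and I_E = (β+1)I_B = 6.57 mA.
V_CE = V_CC − I_C·R_C − I_E·R_E = 20 − 6.48×1.8 − 6.57×0.56 = 4.66 V.
V_CE = 4.66 V > 0.2 V confirms active-region operation.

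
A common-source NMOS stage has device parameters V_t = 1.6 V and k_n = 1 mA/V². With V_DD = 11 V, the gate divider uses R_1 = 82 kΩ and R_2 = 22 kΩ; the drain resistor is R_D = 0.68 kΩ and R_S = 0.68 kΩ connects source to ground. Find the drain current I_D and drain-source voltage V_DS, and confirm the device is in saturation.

I_D ≈ 0.18 mA, V_DS ≈ 11 V

V_G = V_DD·R_2/(R_1+R_2) = 11×22/104 = 2.33 V.
Assume saturation: I_D = (k_n/2)(V_GS − V_t)² with V_GS = V_G − I_D·R_S = 2.33 − 0.68·I_D.
Substituting gives 0.231·I_D² − 1.49·I_D + 0.264 = 0, with roots I_D = 0.182 or 6.28 mA.
The root I_D = 6.28 mA gives V_GS = -1.94 V ≤ V_t, so take I_D = 0.182 mA.
Then V_GS = 2.2 V and V_DS = V_DD − I_D(R_D+R_S) = 11 − 0.182×1.36 = 10.8 V.
Saturation requires V_DS ≥ V_GS − V_t = 0.603 V; 10.8 ≥ 0.603 ✓.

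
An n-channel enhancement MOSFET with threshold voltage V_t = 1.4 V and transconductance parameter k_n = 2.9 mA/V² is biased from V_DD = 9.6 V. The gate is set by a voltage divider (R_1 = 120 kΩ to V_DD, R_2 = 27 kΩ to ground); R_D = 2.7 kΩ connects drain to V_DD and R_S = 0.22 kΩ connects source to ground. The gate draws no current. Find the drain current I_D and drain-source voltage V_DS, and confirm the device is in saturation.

V_G = V_DD·R_2/(R_1+R_2) = 9.6×27/147 = 1.76 V.
Assume saturation: I_D = (k_n/2)(V_GS − V_t)² with V_GS = V_G − I_D·R_S = 1.76 − 0.22·I_D.
Substituting gives 0.0702·I_D² − 1.23·I_D + 0.191 = 0, with roots I_D = 0.157 or 17.4 mA.
The root I_D = 17.4 mA gives V_GS = -2.06 V ≤ V_t, so take I_D = 0.157 mA.
Then V_GS = 1.73 V and V_DS = V_DD − I_D(R_D+R_S) = 9.6 − 0.157×2.92 = 9.14 V.
Saturation requires V_DS ≥ V_GS − V_t = 0.329 V; 9.14 ≥ 0.329 ✓.

I_D ≈ 0.16 mA, V_DS ≈ 9.1 V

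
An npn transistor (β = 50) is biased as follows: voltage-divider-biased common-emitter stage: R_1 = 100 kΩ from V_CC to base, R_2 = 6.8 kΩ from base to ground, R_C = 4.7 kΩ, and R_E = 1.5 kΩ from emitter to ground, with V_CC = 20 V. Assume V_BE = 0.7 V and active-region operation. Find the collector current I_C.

I_C ≈ 0.35 mA

Thevenize the base divider: V_Th = V_CC·R_2/(R_1+R_2) = 20×6.8/107 = 1.27 V, R_Th = R_1‖R_2 = 6.37 kΩ.
Base-emitter loop: V_Th = I_B·R_Th + V_BE + (β+1)I_B·R_E, so I_B = (1.27 − 0.7) / (6.37 + 51×1.5) = 0.00692 mA.
I_C = β·I_B = 50×0.00692 = 0.346 mA, and I_E = (β+1)I_B = 0.353 mA.
V_CE = V_CC − I_C·R_C − I_E·R_E = 20 − 0.346×4.7 − 0.353×1.5 = 17.8 V.
V_CE = 17.8 V > 0.2 V confirms active-region operation.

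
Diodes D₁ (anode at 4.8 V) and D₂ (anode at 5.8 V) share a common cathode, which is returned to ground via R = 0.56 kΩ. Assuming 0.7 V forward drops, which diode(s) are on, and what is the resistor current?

Assume both conduct. Then node N would need to be at both 4.8−0.7 = 4.1 V and 5.8−0.7 = 5.1 V, which is impossible.
Assume only D₂ conducts: V_N = 5.8 − 0.7 = 5.1 V, so I_R = 5.1/0.56 = 9.11 mA.
Check D₁: its anode-to-cathode voltage is 4.8 − 5.1 = -0.3 V < 0.7 V, so it is off. The assumption is consistent.

Only D₂ conducts; I_R ≈ 9.1 mA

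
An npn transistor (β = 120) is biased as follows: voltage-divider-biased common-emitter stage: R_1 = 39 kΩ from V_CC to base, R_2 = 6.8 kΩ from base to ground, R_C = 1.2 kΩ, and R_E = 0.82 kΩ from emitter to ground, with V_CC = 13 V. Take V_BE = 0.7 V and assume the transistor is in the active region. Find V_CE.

Thevenize the base divider: V_Th = V_CC·R_2/(R_1+R_2) = 13×6.8/45.8 = 1.93 V, R_Th = R_1‖R_2 = 5.79 kΩ.
Base-emitter loop: V_Th = I_B·R_Th + V_BE + (β+1)I_B·R_E, so I_B = (1.93 − 0.7) / (5.79 + 121×0.82) = 0.0117 mA.
I_C = β·I_B = 120×0.0117 = 1.41 mA, and I_E = (β+1)I_B = 1.42 mA.
V_CE = V_CC − I_C·R_C − I_E·R_E = 13 − 1.41×1.2 − 1.42×0.82 = 10.2 V.
V_CE = 10.2 V > 0.2 V confirms active-region operation.

V_CE ≈ 10 V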